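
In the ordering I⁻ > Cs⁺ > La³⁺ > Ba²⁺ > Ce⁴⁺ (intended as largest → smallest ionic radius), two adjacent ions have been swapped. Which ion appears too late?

Check each adjacent pair. La³⁺ and Ba²⁺ are reversed: they are isoelectronic (54 e⁻) and La has more protons than Ba (57 vs 56), making La³⁺ smaller. No other neighbouring pair contradicts the periodic trends, so Ba²⁺ is the ion listed too late.

Ba²⁺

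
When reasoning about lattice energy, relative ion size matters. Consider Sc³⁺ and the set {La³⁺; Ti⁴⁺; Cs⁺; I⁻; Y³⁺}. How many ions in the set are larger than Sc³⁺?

4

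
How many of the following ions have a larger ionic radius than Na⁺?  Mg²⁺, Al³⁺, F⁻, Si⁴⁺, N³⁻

These species are isoelectronic with 10 electrons. The only difference is the number of protons: Si⁴⁺ (Z=14), Al³⁺ (Z=13), Mg²⁺ (Z=12), Na⁺ (Z=11), F⁻ (Z=9), N³⁻ (Z=7). The strongest nuclear pull (Si⁴⁺) gives the smallest ion.
Relative to Na⁺, the ions that are larger are F⁻, N³⁻. That's 2.

2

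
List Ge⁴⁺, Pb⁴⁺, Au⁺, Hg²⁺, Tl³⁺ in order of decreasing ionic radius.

Au⁺ > Hg²⁺ > Tl³⁺ > Pb⁴⁺ > Ge⁴⁺

Tabulating Z and e⁻: Ge⁴⁺: 28 e⁻, Z=32, Pb⁴⁺: 78 e⁻, Z=82, Tl³⁺: 78 e⁻, Z=81, Hg²⁺: 78 e⁻, Z=80, Au⁺: 78 e⁻, Z=79. Ge⁴⁺ < Pb⁴⁺ (same group, 2 shells fewer); Pb⁴⁺ < Tl³⁺ (both 78 e⁻, Z=82>81); Tl³⁺ < Hg²⁺ (both 78 e⁻, Z=81>80); Hg²⁺ < Au⁺ (isoelectronic, higher Z=80 is smaller).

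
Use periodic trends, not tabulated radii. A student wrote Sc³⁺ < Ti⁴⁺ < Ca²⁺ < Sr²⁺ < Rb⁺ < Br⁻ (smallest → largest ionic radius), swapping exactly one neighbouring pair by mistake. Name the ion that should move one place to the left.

Ti⁴⁺

Scanning neighbour by neighbour, only Sc³⁺/Ti⁴⁺ violates a trend: both have 18 electrons but Z(Ti)=22 > Z(Sc)=21, so Ti⁴⁺ should be the smaller of the two. That makes Ti⁴⁺ the one sitting a position late relative to where it belongs.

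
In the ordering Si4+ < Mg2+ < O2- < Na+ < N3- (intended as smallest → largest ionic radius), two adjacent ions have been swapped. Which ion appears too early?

Compare adjacent ions: both have 10 electrons but Z(Na)=11 > Z(O)=8, so Na+ should be the smaller of the two — yet in this increasing list O2- sits before Na+. Nothing else is reversed, so O2- should move one place to the right.

O2-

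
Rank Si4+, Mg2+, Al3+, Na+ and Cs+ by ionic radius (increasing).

Si4+ has 10 e⁻ (Z=14), Al3+ has 10 e⁻ (Z=13), Mg2+ has 10 e⁻ (Z=12), Na+ has 10 e⁻ (Z=11), Cs+ has 54 e⁻ (Z=55). Si4+ < Al3+ (both 10 e⁻, Z=14>13); Al3+ < Mg2+ (isoelectronic, higher Z=13 is smaller); Mg2+ < Na+ (both 10 e⁻, Z=12>11); Na+ < Cs+ (same group, 3 shells fewer).

Si4+ < Al3+ < Mg2+ < Na+ < Cs+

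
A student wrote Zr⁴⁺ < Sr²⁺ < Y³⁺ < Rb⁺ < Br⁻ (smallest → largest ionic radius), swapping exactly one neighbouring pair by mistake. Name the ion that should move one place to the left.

Y³⁺

Compare adjacent ions: they are isoelectronic (36 e⁻) and Y has more protons than Sr (39 vs 38), making Y³⁺ smaller — yet in this increasing list Sr²⁺ sits before Y³⁺. Nothing else is reversed, so Y³⁺ should move one place to the left.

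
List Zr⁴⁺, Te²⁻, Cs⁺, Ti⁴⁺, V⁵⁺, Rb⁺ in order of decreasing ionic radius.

Te²⁻ > Cs⁺ > Rb⁺ > Zr⁴⁺ > Ti⁴⁺ > V⁵⁺

V⁵⁺ has 18 e⁻ (Z=23), Ti⁴⁺ has 18 e⁻ (Z=22), Zr⁴⁺ has 36 e⁻ (Z=40), Rb⁺ has 36 e⁻ (Z=37), Cs⁺ has 54 e⁻ (Z=55), Te²⁻ has 54 e⁻ (Z=52). V⁵⁺ < Ti⁴⁺ (both 18 e⁻, Z=23>22); Ti⁴⁺ < Zr⁴⁺ (same group, period 4 vs 5); Zr⁴⁺ < Rb⁺ (both 36 e⁻, Z=40>37); Rb⁺ < Cs⁺ (same group, period 5 vs 6); Cs⁺ < Te²⁻ (both 54 e⁻, Z=55>52).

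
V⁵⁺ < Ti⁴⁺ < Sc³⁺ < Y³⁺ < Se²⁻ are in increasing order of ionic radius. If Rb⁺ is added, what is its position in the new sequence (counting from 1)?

Tabulating Z and e⁻: V⁵⁺: 18 e⁻, Z=23, Ti⁴⁺: 18 e⁻, Z=22, Sc³⁺: 18 e⁻, Z=21, Y³⁺: 36 e⁻, Z=39, Rb⁺: 36 e⁻, Z=37, Se²⁻: 36 e⁻, Z=34. V⁵⁺ < Ti⁴⁺ (both 18 e⁻, Z=23>22); Ti⁴⁺ < Sc³⁺ (isoelectronic, higher Z=22 is smaller); Sc³⁺ < Y³⁺ (same group, 1 shell fewer); Y³⁺ < Rb⁺ (isoelectronic, higher Z=39 is smaller); Rb⁺ < Se²⁻ (isoelectronic, higher Z=37 is smaller).
With Rb⁺ included the full order is V⁵⁺ < Ti⁴⁺ < Sc³⁺ < Y³⁺ < Rb⁺ < Se²⁻, so it takes position 5.

5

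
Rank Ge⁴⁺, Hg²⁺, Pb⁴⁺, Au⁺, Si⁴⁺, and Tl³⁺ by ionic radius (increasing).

Si⁴⁺ < Ge⁴⁺ < Pb⁴⁺ < Tl³⁺ < Hg²⁺ < Au⁺

First list Z and electron count for each: Si⁴⁺ (Z=14, 10 e⁻), Ge⁴⁺ (Z=32, 28 e⁻), Pb⁴⁺ (Z=82, 78 e⁻), Tl³⁺ (Z=81, 78 e⁻), Hg²⁺ (Z=80, 78 e⁻), Au⁺ (Z=79, 78 e⁻). Si⁴⁺ < Ge⁴⁺ (same group, 1 shell fewer); Ge⁴⁺ < Pb⁴⁺ (same group, 2 shells fewer); Pb⁴⁺ < Tl³⁺ (isoelectronic, higher Z=82 is smaller); Tl³⁺ < Hg²⁺ (both 78 e⁻, Z=81>80); Hg²⁺ < Au⁺ (isoelectronic, higher Z=80 is smaller).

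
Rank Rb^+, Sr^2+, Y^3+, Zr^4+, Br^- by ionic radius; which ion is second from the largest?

These species are isoelectronic with 36 electrons. The only difference is the number of protons: Zr^4+ (Z=40), Y^3+ (Z=39), Sr^2+ (Z=38), Rb^+ (Z=37), Br^- (Z=35). The strongest nuclear pull (Zr^4+) gives the smallest ion.
That gives Zr^4+ < Y^3+ < Sr^2+ < Rb^+ < Br^-. From the largest end, number 2 is Rb^+.

Rb^+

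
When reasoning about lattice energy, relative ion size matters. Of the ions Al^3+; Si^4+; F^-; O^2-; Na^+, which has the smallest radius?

Si^4+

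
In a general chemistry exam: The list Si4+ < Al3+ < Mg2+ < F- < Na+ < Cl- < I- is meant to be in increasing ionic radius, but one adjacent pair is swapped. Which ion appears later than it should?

Na+

Scanning neighbour by neighbour, only F-/Na+ violates a trend: they are isoelectronic (10 e⁻) and Na has more protons than F (11 vs 9), making Na+ smaller. That makes Na+ the one sitting a position late relative to where it belongs.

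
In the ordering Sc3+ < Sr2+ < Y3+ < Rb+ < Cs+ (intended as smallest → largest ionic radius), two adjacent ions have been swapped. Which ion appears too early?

Sr2+

Check each adjacent pair. Sr2+ and Y3+ are reversed: Y3+ and Sr2+ share 36 electrons; the higher nuclear charge on Y (Z=39) contracts it more, so Y3+ < Sr2+. No other neighbouring pair contradicts the periodic trends, so Sr2+ is the ion listed too early.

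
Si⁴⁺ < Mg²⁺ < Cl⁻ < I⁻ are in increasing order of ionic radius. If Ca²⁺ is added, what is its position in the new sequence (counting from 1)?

3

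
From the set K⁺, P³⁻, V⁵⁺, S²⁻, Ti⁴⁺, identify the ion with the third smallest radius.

Isoelectronic series (18 e⁻ each). Size is set by nuclear charge: more protons means a smaller ion. V⁵⁺ (Z=23), Ti⁴⁺ (Z=22), K⁺ (Z=19), S²⁻ (Z=16), P³⁻ (Z=15).
Ordering: V⁵⁺ < Ti⁴⁺ < K⁺ < S²⁻ < P³⁻. The third smallest is K⁺.

K⁺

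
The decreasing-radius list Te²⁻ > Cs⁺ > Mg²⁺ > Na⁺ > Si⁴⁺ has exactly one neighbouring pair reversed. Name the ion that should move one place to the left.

Scanning neighbour by neighbour, only Mg²⁺/Na⁺ violates a trend: Mg²⁺ and Na⁺ share 10 electrons; the higher nuclear charge on Mg (Z=12) contracts it more, so Mg²⁺ < Na⁺. That makes Na⁺ the one sitting a position late relative to where it belongs.

Na⁺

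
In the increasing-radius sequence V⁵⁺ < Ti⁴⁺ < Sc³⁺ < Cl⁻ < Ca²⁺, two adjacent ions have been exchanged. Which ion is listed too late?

Ca²⁺

Compare adjacent ions: Ca²⁺ and Cl⁻ share 18 electrons; the higher nuclear charge on Ca (Z=20) contracts it more, so Ca²⁺ < Cl⁻ — yet in this increasing list Cl⁻ sits before Ca²⁺. Nothing else is reversed, so Ca²⁺ should move one place to the left.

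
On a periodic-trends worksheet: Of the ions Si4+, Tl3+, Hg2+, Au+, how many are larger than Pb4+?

3

Tabulating Z and e⁻: Si4+ has 10 e⁻ (Z=14), Pb4+ has 78 e⁻ (Z=82), Tl3+ has 78 e⁻ (Z=81), Hg2+ has 78 e⁻ (Z=80), Au+ has 78 e⁻ (Z=79). Si4+ < Pb4+ (same group, 3 shells fewer); Pb4+ < Tl3+ (both 78 e⁻, Z=82>81); Tl3+ < Hg2+ (both 78 e⁻, Z=81>80); Hg2+ < Au+ (both 78 e⁻, Z=80>79).
Relative to Pb4+, the ions that are larger are Tl3+, Hg2+, Au+. So 3 are larger.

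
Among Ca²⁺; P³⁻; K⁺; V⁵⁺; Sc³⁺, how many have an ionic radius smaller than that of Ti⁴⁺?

These species are isoelectronic with 18 electrons. The only difference is the number of protons: V⁵⁺ (Z=23), Ti⁴⁺ (Z=22), Sc³⁺ (Z=21), Ca²⁺ (Z=20), K⁺ (Z=19), P³⁻ (Z=15). The strongest nuclear pull (V⁵⁺) gives the smallest ion.
Relative to Ti⁴⁺, the ions that are smaller are V⁵⁺. So 1 is smaller.

1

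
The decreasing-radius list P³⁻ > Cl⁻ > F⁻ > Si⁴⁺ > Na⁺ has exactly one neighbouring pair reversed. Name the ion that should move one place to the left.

Compare adjacent ions: Si⁴⁺ and Na⁺ share 10 electrons; the higher nuclear charge on Si (Z=14) contracts it more, so Si⁴⁺ < Na⁺ — yet in this decreasing list Si⁴⁺ sits before Na⁺. Nothing else is reversed, so Na⁺ should move one place to the left.

Na⁺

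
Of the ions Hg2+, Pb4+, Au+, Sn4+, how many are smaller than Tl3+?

Work out protons and electrons: Sn4+ (Z=50, 46 e⁻), Pb4+ (Z=82, 78 e⁻), Tl3+ (Z=81, 78 e⁻), Hg2+ (Z=80, 78 e⁻), Au+ (Z=79, 78 e⁻). Sn4+ < Pb4+ (same group, 1 shell fewer); Pb4+ < Tl3+ (both 78 e⁻, Z=82>81); Tl3+ < Hg2+ (isoelectronic, higher Z=81 is smaller); Hg2+ < Au+ (both 78 e⁻, Z=80>79).
Relative to Tl3+, the ions that are smaller are Sn4+, Pb4+. Count: 2.

2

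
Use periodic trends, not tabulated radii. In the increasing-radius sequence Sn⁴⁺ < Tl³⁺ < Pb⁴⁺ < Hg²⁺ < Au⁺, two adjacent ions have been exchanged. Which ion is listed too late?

Check each adjacent pair. Tl³⁺ and Pb⁴⁺ are reversed: they are isoelectronic (78 e⁻) and Pb has more protons than Tl (82 vs 81), making Pb⁴⁺ smaller. No other neighbouring pair contradicts the periodic trends, so Pb⁴⁺ is the ion listed too late.

Pb⁴⁺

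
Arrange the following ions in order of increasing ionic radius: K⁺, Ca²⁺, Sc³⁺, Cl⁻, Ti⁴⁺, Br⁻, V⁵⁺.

Work out protons and electrons: V⁵⁺ has 18 e⁻ (Z=23), Ti⁴⁺ has 18 e⁻ (Z=22), Sc³⁺ has 18 e⁻ (Z=21), Ca²⁺ has 18 e⁻ (Z=20), K⁺ has 18 e⁻ (Z=19), Cl⁻ has 18 e⁻ (Z=17), Br⁻ has 36 e⁻ (Z=35). V⁵⁺ < Ti⁴⁺ (both 18 e⁻, Z=23>22); Ti⁴⁺ < Sc³⁺ (both 18 e⁻, Z=22>21); Sc³⁺ < Ca²⁺ (both 18 e⁻, Z=21>20); Ca²⁺ < K⁺ (isoelectronic, higher Z=20 is smaller); K⁺ < Cl⁻ (both 18 e⁻, Z=19>17); Cl⁻ < Br⁻ (same group, 1 shell fewer).

V⁵⁺ < Ti⁴⁺ < Sc³⁺ < Ca²⁺ < K⁺ < Cl⁻ < Br⁻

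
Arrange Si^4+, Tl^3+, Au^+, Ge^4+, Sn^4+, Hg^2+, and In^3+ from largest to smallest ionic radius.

Au^+ > Hg^2+ > Tl^3+ > In^3+ > Sn^4+ > Ge^4+ > Si^4+

Work out protons and electrons: Si^4+ has 10 e⁻ (Z=14), Ge^4+ has 28 e⁻ (Z=32), Sn^4+ has 46 e⁻ (Z=50), In^3+ has 46 e⁻ (Z=49), Tl^3+ has 78 e⁻ (Z=81), Hg^2+ has 78 e⁻ (Z=80), Au^+ has 78 e⁻ (Z=79). Si^4+ < Ge^4+ (same group, 1 shell fewer); Ge^4+ < Sn^4+ (same group, 1 shell fewer); Sn^4+ < In^3+ (both 46 e⁻, Z=50>49); In^3+ < Tl^3+ (same group, 1 shell fewer); Tl^3+ < Hg^2+ (both 78 e⁻, Z=81>80); Hg^2+ < Au^+ (both 78 e⁻, Z=80>79).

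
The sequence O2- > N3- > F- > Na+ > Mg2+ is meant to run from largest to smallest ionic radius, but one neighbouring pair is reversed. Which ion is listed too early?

Check each adjacent pair. O2- and N3- are reversed: they are isoelectronic (10 e⁻) and O has more protons than N (8 vs 7), making O2- smaller. No other neighbouring pair contradicts the periodic trends, so O2- is the ion listed too early.

O2-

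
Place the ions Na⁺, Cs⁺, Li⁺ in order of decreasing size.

These ions sit in one column with identical charge. Each step down the periodic table adds a principal shell, increasing the radius.

Cs⁺ > Na⁺ > Li⁺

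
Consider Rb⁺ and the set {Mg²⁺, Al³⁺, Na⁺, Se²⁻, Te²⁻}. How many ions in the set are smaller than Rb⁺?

3

Tabulating Z and e⁻: Al³⁺: 10 e⁻, Z=13, Mg²⁺: 10 e⁻, Z=12, Na⁺: 10 e⁻, Z=11, Rb⁺: 36 e⁻, Z=37, Se²⁻: 36 e⁻, Z=34, Te²⁻: 54 e⁻, Z=52. Al³⁺ < Mg²⁺ (isoelectronic, higher Z=13 is smaller); Mg²⁺ < Na⁺ (isoelectronic, higher Z=12 is smaller); Na⁺ < Rb⁺ (same group, period 3 vs 5); Rb⁺ < Se²⁻ (both 36 e⁻, Z=37>34); Se²⁻ < Te²⁻ (same group, 1 shell fewer).
Ordering all of them (including Rb⁺) by radius gives Al³⁺ < Mg²⁺ < Na⁺ < Rb⁺ < Se²⁻ < Te²⁻. Count: 3.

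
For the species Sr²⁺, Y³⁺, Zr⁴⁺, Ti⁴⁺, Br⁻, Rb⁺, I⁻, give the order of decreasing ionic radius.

Electron counts and nuclear charges: Ti⁴⁺ (Z=22, 18 e⁻), Zr⁴⁺ (Z=40, 36 e⁻), Y³⁺ (Z=39, 36 e⁻), Sr²⁺ (Z=38, 36 e⁻), Rb⁺ (Z=37, 36 e⁻), Br⁻ (Z=35, 36 e⁻), I⁻ (Z=53, 54 e⁻). Ti⁴⁺ < Zr⁴⁺ (same group, 1 shell fewer); Zr⁴⁺ < Y³⁺ (both 36 e⁻, Z=40>39); Y³⁺ < Sr²⁺ (isoelectronic, higher Z=39 is smaller); Sr²⁺ < Rb⁺ (both 36 e⁻, Z=38>37); Rb⁺ < Br⁻ (isoelectronic, higher Z=37 is smaller); Br⁻ < I⁻ (same group, 1 shell fewer).

I⁻ > Br⁻ > Rb⁺ > Sr²⁺ > Y³⁺ > Zr⁴⁺ > Ti⁴⁺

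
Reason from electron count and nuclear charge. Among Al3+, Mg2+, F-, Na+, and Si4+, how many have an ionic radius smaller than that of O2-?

These species are isoelectronic with 10 electrons. The only difference is the number of protons: Si4+ (Z=14), Al3+ (Z=13), Mg2+ (Z=12), Na+ (Z=11), F- (Z=9), O2- (Z=8). The strongest nuclear pull (Si4+) gives the smallest ion.
Overall: Si4+ < Al3+ < Mg2+ < Na+ < F- < O2-. O2- has 5 below it and 0 above. So 5 are smaller.

5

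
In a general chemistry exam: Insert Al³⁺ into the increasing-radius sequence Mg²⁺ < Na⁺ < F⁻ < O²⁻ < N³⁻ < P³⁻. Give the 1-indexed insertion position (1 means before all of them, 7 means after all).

1

First list Z and electron count for each: Al³⁺ has 10 e⁻ (Z=13), Mg²⁺ has 10 e⁻ (Z=12), Na⁺ has 10 e⁻ (Z=11), F⁻ has 10 e⁻ (Z=9), O²⁻ has 10 e⁻ (Z=8), N³⁻ has 10 e⁻ (Z=7), P³⁻ has 18 e⁻ (Z=15). Al³⁺ < Mg²⁺ (both 10 e⁻, Z=13>12); Mg²⁺ < Na⁺ (both 10 e⁻, Z=12>11); Na⁺ < F⁻ (both 10 e⁻, Z=11>9); F⁻ < O²⁻ (isoelectronic, higher Z=9 is smaller); O²⁻ < N³⁻ (isoelectronic, higher Z=8 is smaller); N³⁻ < P³⁻ (same group, 1 shell fewer).
Putting Al³⁺ in gives Al³⁺ < Mg²⁺ < Na⁺ < F⁻ < O²⁻ < N³⁻ < P³⁻; it lands at slot 1.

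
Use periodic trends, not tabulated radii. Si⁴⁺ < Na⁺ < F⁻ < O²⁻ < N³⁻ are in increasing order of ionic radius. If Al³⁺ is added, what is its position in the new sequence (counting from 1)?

These species are isoelectronic with 10 electrons. The only difference is the number of protons: Si⁴⁺ (Z=14), Al³⁺ (Z=13), Na⁺ (Z=11), F⁻ (Z=9), O²⁻ (Z=8), N³⁻ (Z=7). The strongest nuclear pull (Si⁴⁺) gives the smallest ion.
With Al³⁺ included the full order is Si⁴⁺ < Al³⁺ < Na⁺ < F⁻ < O²⁻ < N³⁻, so it takes position 2.

2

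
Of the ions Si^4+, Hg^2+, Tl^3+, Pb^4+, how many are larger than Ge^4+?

3

Tabulating Z and e⁻: Si^4+: 10 e⁻, Z=14, Ge^4+: 28 e⁻, Z=32, Pb^4+: 78 e⁻, Z=82, Tl^3+: 78 e⁻, Z=81, Hg^2+: 78 e⁻, Z=80. Si^4+ < Ge^4+ (same group, 1 shell fewer); Ge^4+ < Pb^4+ (same group, period 4 vs 6); Pb^4+ < Tl^3+ (both 78 e⁻, Z=82>81); Tl^3+ < Hg^2+ (both 78 e⁻, Z=81>80).
Overall: Si^4+ < Ge^4+ < Pb^4+ < Tl^3+ < Hg^2+. Ge^4+ has 1 below it and 3 above. That's 3.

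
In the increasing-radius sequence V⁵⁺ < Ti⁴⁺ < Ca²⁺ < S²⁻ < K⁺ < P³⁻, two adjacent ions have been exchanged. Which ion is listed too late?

Check each adjacent pair. S²⁻ and K⁺ are reversed: K⁺ and S²⁻ share 18 electrons; the higher nuclear charge on K (Z=19) contracts it more, so K⁺ < S²⁻. No other neighbouring pair contradicts the periodic trends, so K⁺ is the ion listed too late.

K⁺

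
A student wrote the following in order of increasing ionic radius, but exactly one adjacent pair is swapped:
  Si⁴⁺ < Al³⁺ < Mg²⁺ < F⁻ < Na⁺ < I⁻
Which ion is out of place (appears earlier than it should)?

F⁻

The pair F⁻, Na⁺ is the wrong way round — Na⁺ and F⁻ share 10 electrons; the higher nuclear charge on Na (Z=11) contracts it more, so Na⁺ < F⁻. All other adjacent pairs agree with periodic trends, so F⁻ is the misplaced ion.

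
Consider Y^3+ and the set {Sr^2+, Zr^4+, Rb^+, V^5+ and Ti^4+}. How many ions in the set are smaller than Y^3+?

Tabulating Z and e⁻: V^5+ has 18 e⁻ (Z=23), Ti^4+ has 18 e⁻ (Z=22), Zr^4+ has 36 e⁻ (Z=40), Y^3+ has 36 e⁻ (Z=39), Sr^2+ has 36 e⁻ (Z=38), Rb^+ has 36 e⁻ (Z=37). V^5+ < Ti^4+ (isoelectronic, higher Z=23 is smaller); Ti^4+ < Zr^4+ (same group, period 4 vs 5); Zr^4+ < Y^3+ (both 36 e⁻, Z=40>39); Y^3+ < Sr^2+ (isoelectronic, higher Z=39 is smaller); Sr^2+ < Rb^+ (both 36 e⁻, Z=38>37).
Overall: V^5+ < Ti^4+ < Zr^4+ < Y^3+ < Sr^2+ < Rb^+. Y^3+ has 3 below it and 2 above. That's 3.

3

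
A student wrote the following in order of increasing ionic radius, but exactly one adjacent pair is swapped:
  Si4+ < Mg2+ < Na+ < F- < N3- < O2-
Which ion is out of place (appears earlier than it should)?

Check each adjacent pair. N3- and O2- are reversed: O2- and N3- share 10 electrons; the higher nuclear charge on O (Z=8) contracts it more, so O2- < N3-. No other neighbouring pair contradicts the periodic trends, so N3- is the ion listed too early.

N3-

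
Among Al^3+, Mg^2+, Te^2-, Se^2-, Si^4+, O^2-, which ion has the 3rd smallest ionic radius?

Mg^2+

Work out protons and electrons: Si^4+: 10 e⁻, Z=14, Al^3+: 10 e⁻, Z=13, Mg^2+: 10 e⁻, Z=12, O^2-: 10 e⁻, Z=8, Se^2-: 36 e⁻, Z=34, Te^2-: 54 e⁻, Z=52. Si^4+ < Al^3+ (both 10 e⁻, Z=14>13); Al^3+ < Mg^2+ (isoelectronic, higher Z=13 is smaller); Mg^2+ < O^2- (isoelectronic, higher Z=12 is smaller); O^2- < Se^2- (same group, 2 shells fewer); Se^2- < Te^2- (same group, period 4 vs 5).
Full ascending order: Si^4+ < Al^3+ < Mg^2+ < O^2- < Se^2- < Te^2-. Counting from the smallest, position 3 is Mg^2+.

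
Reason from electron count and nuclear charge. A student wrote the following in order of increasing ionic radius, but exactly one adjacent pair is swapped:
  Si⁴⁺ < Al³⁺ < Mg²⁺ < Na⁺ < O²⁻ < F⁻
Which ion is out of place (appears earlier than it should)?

The pair O²⁻, F⁻ is the wrong way round — they are isoelectronic (10 e⁻) and F has more protons than O (9 vs 8), making F⁻ smaller. All other adjacent pairs agree with periodic trends, so O²⁻ is the misplaced ion.

O²⁻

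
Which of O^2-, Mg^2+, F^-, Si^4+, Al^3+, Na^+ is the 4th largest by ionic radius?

These species are isoelectronic with 10 electrons. The only difference is the number of protons: Si^4+ (Z=14), Al^3+ (Z=13), Mg^2+ (Z=12), Na^+ (Z=11), F^- (Z=9), O^2- (Z=8). The strongest nuclear pull (Si^4+) gives the smallest ion.
So the order is Si^4+ < Al^3+ < Mg^2+ < Na^+ < F^- < O^2-; the 4th-largest ion is Mg^2+.

Mg^2+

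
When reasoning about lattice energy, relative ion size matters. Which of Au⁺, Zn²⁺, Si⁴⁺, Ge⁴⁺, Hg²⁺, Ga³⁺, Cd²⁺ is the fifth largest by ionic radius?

Ga³⁺

First list Z and electron count for each: Si⁴⁺ has 10 e⁻ (Z=14), Ge⁴⁺ has 28 e⁻ (Z=32), Ga³⁺ has 28 e⁻ (Z=31), Zn²⁺ has 28 e⁻ (Z=30), Cd²⁺ has 46 e⁻ (Z=48), Hg²⁺ has 78 e⁻ (Z=80), Au⁺ has 78 e⁻ (Z=79). Si⁴⁺ < Ge⁴⁺ (same group, period 3 vs 4); Ge⁴⁺ < Ga³⁺ (isoelectronic, higher Z=32 is smaller); Ga³⁺ < Zn²⁺ (isoelectronic, higher Z=31 is smaller); Zn²⁺ < Cd²⁺ (same group, 1 shell fewer); Cd²⁺ < Hg²⁺ (same group, 1 shell fewer); Hg²⁺ < Au⁺ (both 78 e⁻, Z=80>79).
Full ascending order: Si⁴⁺ < Ge⁴⁺ < Ga³⁺ < Zn²⁺ < Cd²⁺ < Hg²⁺ < Au⁺. Counting from the largest, position 5 is Ga³⁺.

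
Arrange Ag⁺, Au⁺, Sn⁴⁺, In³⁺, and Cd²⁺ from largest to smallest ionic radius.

Au⁺ > Ag⁺ > Cd²⁺ > In³⁺ > Sn⁴⁺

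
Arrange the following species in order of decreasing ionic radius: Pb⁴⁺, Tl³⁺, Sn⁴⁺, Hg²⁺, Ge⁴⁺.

Electron counts and nuclear charges: Ge⁴⁺ has 28 e⁻ (Z=32), Sn⁴⁺ has 46 e⁻ (Z=50), Pb⁴⁺ has 78 e⁻ (Z=82), Tl³⁺ has 78 e⁻ (Z=81), Hg²⁺ has 78 e⁻ (Z=80). Ge⁴⁺ < Sn⁴⁺ (same group, period 4 vs 5); Sn⁴⁺ < Pb⁴⁺ (same group, 1 shell fewer); Pb⁴⁺ < Tl³⁺ (both 78 e⁻, Z=82>81); Tl³⁺ < Hg²⁺ (isoelectronic, higher Z=81 is smaller).

Hg²⁺ > Tl³⁺ > Pb⁴⁺ > Sn⁴⁺ > Ge⁴⁺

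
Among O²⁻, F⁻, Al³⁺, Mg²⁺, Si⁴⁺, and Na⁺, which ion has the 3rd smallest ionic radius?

All of these have 10 electrons (isoelectronic). With the same electron cloud, the ion with the most protons pulls it in tightest. Nuclear charges: Si⁴⁺ (Z=14), Al³⁺ (Z=13), Mg²⁺ (Z=12), Na⁺ (Z=11), F⁻ (Z=9), O²⁻ (Z=8). Highest Z is smallest.
Ordering: Si⁴⁺ < Al³⁺ < Mg²⁺ < Na⁺ < F⁻ < O²⁻. The 3rd smallest is Mg²⁺.

Mg²⁺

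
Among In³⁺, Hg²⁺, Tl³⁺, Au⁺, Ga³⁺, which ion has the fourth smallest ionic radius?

Hg²⁺

Work out protons and electrons: Ga³⁺: 28 e⁻, Z=31, In³⁺: 46 e⁻, Z=49, Tl³⁺: 78 e⁻, Z=81, Hg²⁺: 78 e⁻, Z=80, Au⁺: 78 e⁻, Z=79. Ga³⁺ < In³⁺ (same group, period 4 vs 5); In³⁺ < Tl³⁺ (same group, 1 shell fewer); Tl³⁺ < Hg²⁺ (isoelectronic, higher Z=81 is smaller); Hg²⁺ < Au⁺ (both 78 e⁻, Z=80>79).
So the order is Ga³⁺ < In³⁺ < Tl³⁺ < Hg²⁺ < Au⁺; the 4th-smallest ion is Hg²⁺.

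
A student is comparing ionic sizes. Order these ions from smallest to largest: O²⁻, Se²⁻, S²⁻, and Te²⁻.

All are in the same group with charge -2. Radius grows down the group as n (the outermost shell) increases.

O²⁻ < S²⁻ < Se²⁻ < Te²⁻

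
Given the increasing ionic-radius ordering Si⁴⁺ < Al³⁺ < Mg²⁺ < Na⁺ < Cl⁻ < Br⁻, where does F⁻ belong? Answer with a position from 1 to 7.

5

First list Z and electron count for each: Si⁴⁺ has 10 e⁻ (Z=14), Al³⁺ has 10 e⁻ (Z=13), Mg²⁺ has 10 e⁻ (Z=12), Na⁺ has 10 e⁻ (Z=11), F⁻ has 10 e⁻ (Z=9), Cl⁻ has 18 e⁻ (Z=17), Br⁻ has 36 e⁻ (Z=35). Si⁴⁺ < Al³⁺ (both 10 e⁻, Z=14>13); Al³⁺ < Mg²⁺ (both 10 e⁻, Z=13>12); Mg²⁺ < Na⁺ (both 10 e⁻, Z=12>11); Na⁺ < F⁻ (both 10 e⁻, Z=11>9); F⁻ < Cl⁻ (same group, 1 shell fewer); Cl⁻ < Br⁻ (same group, 1 shell fewer).
With F⁻ included the full order is Si⁴⁺ < Al³⁺ < Mg²⁺ < Na⁺ < F⁻ < Cl⁻ < Br⁻, so it takes position 5.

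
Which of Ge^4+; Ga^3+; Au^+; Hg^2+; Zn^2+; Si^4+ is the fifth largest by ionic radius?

Ge^4+

Work out protons and electrons: Si^4+ has 10 e⁻ (Z=14), Ge^4+ has 28 e⁻ (Z=32), Ga^3+ has 28 e⁻ (Z=31), Zn^2+ has 28 e⁻ (Z=30), Hg^2+ has 78 e⁻ (Z=80), Au^+ has 78 e⁻ (Z=79). Si^4+ < Ge^4+ (same group, period 3 vs 4); Ge^4+ < Ga^3+ (both 28 e⁻, Z=32>31); Ga^3+ < Zn^2+ (isoelectronic, higher Z=31 is smaller); Zn^2+ < Hg^2+ (same group, period 4 vs 6); Hg^2+ < Au^+ (isoelectronic, higher Z=80 is smaller).
Ordering: Si^4+ < Ge^4+ < Ga^3+ < Zn^2+ < Hg^2+ < Au^+. The fifth largest is Ge^4+.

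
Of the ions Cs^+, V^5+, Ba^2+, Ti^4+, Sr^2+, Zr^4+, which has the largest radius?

Cs^+

Tabulating Z and e⁻: V^5+ (Z=23, 18 e⁻), Ti^4+ (Z=22, 18 e⁻), Zr^4+ (Z=40, 36 e⁻), Sr^2+ (Z=38, 36 e⁻), Ba^2+ (Z=56, 54 e⁻), Cs^+ (Z=55, 54 e⁻). V^5+ < Ti^4+ (both 18 e⁻, Z=23>22); Ti^4+ < Zr^4+ (same group, 1 shell fewer); Zr^4+ < Sr^2+ (both 36 e⁻, Z=40>38); Sr^2+ < Ba^2+ (same group, period 5 vs 6); Ba^2+ < Cs^+ (isoelectronic, higher Z=56 is smaller).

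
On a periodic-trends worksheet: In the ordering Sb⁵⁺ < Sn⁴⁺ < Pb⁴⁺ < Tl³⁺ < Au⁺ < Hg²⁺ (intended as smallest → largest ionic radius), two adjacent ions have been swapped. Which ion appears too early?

Au⁺

The pair Au⁺, Hg²⁺ is the wrong way round — Hg²⁺ and Au⁺ share 78 electrons; the higher nuclear charge on Hg (Z=80) contracts it more, so Hg²⁺ < Au⁺. All other adjacent pairs agree with periodic trends, so Au⁺ is the misplaced ion.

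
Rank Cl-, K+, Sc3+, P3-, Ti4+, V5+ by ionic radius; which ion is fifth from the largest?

Ti4+

These species are isoelectronic with 18 electrons. The only difference is the number of protons: V5+ (Z=23), Ti4+ (Z=22), Sc3+ (Z=21), K+ (Z=19), Cl- (Z=17), P3- (Z=15). The strongest nuclear pull (V5+) gives the smallest ion.
So the order is V5+ < Ti4+ < Sc3+ < K+ < Cl- < P3-; the 5th-largest ion is Ti4+.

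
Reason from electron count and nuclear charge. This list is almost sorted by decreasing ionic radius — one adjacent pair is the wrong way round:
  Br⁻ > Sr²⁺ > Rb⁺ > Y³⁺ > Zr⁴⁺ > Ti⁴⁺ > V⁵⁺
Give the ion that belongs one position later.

Sr²⁺

Compare adjacent ions: they are isoelectronic (36 e⁻) and Sr has more protons than Rb (38 vs 37), making Sr²⁺ smaller — yet in this decreasing list Sr²⁺ sits before Rb⁺. Nothing else is reversed, so Sr²⁺ should move one place to the right.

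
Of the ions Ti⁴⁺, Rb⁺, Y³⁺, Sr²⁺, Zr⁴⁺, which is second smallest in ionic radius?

Work out protons and electrons: Ti⁴⁺ (Z=22, 18 e⁻), Zr⁴⁺ (Z=40, 36 e⁻), Y³⁺ (Z=39, 36 e⁻), Sr²⁺ (Z=38, 36 e⁻), Rb⁺ (Z=37, 36 e⁻). Ti⁴⁺ < Zr⁴⁺ (same group, 1 shell fewer); Zr⁴⁺ < Y³⁺ (isoelectronic, higher Z=40 is smaller); Y³⁺ < Sr²⁺ (isoelectronic, higher Z=39 is smaller); Sr²⁺ < Rb⁺ (both 36 e⁻, Z=38>37).
Full ascending order: Ti⁴⁺ < Zr⁴⁺ < Y³⁺ < Sr²⁺ < Rb⁺. Counting from the smallest, position 2 is Zr⁴⁺.

Zr⁴⁺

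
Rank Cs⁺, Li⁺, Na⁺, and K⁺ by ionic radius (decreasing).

Cs⁺ > K⁺ > Na⁺ > Li⁺

These ions sit in one column with identical charge. Each step down the periodic table adds a principal shell, increasing the radius.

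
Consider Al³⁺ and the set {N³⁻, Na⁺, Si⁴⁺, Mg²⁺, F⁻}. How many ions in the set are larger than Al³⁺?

Each ion has 10 electrons. The ranking follows nuclear charge in reverse — greater Z gives a smaller radius. Si⁴⁺ (Z=14), Al³⁺ (Z=13), Mg²⁺ (Z=12), Na⁺ (Z=11), F⁻ (Z=9), N³⁻ (Z=7).
Relative to Al³⁺, the ions that are larger are Mg²⁺, Na⁺, F⁻, N³⁻. So 4 are larger.

4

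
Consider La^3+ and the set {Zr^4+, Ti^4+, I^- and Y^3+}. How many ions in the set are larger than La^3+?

1

Work out protons and electrons: Ti^4+ (Z=22, 18 e⁻), Zr^4+ (Z=40, 36 e⁻), Y^3+ (Z=39, 36 e⁻), La^3+ (Z=57, 54 e⁻), I^- (Z=53, 54 e⁻). Ti^4+ < Zr^4+ (same group, period 4 vs 5); Zr^4+ < Y^3+ (isoelectronic, higher Z=40 is smaller); Y^3+ < La^3+ (same group, 1 shell fewer); La^3+ < I^- (isoelectronic, higher Z=57 is smaller).
Relative to La^3+, the ions that are larger are I^-. So 1 is larger.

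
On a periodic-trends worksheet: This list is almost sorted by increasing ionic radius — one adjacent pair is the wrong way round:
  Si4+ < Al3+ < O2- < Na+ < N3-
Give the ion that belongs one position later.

O2-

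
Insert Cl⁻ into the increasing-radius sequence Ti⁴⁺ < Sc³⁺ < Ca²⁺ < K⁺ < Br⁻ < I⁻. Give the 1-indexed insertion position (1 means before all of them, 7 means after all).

First list Z and electron count for each: Ti⁴⁺ (Z=22, 18 e⁻), Sc³⁺ (Z=21, 18 e⁻), Ca²⁺ (Z=20, 18 e⁻), K⁺ (Z=19, 18 e⁻), Cl⁻ (Z=17, 18 e⁻), Br⁻ (Z=35, 36 e⁻), I⁻ (Z=53, 54 e⁻). Ti⁴⁺ < Sc³⁺ (isoelectronic, higher Z=22 is smaller); Sc³⁺ < Ca²⁺ (isoelectronic, higher Z=21 is smaller); Ca²⁺ < K⁺ (isoelectronic, higher Z=20 is smaller); K⁺ < Cl⁻ (both 18 e⁻, Z=19>17); Cl⁻ < Br⁻ (same group, 1 shell fewer); Br⁻ < I⁻ (same group, 1 shell fewer).
Putting Cl⁻ in gives Ti⁴⁺ < Sc³⁺ < Ca²⁺ < K⁺ < Cl⁻ < Br⁻ < I⁻; it lands at slot 5.

5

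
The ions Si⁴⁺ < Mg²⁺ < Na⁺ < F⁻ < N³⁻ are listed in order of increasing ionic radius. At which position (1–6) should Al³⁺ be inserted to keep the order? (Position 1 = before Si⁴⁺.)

2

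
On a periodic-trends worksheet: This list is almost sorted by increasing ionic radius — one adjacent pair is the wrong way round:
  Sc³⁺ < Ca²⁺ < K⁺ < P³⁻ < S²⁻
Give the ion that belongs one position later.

Compare adjacent ions: both have 18 electrons but Z(S)=16 > Z(P)=15, so S²⁻ should be the smaller of the two — yet in this increasing list P³⁻ sits before S²⁻. Nothing else is reversed, so P³⁻ should move one place to the right.

P³⁻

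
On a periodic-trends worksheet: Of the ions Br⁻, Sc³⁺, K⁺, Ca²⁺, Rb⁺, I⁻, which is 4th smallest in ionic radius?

Tabulating Z and e⁻: Sc³⁺ (Z=21, 18 e⁻), Ca²⁺ (Z=20, 18 e⁻), K⁺ (Z=19, 18 e⁻), Rb⁺ (Z=37, 36 e⁻), Br⁻ (Z=35, 36 e⁻), I⁻ (Z=53, 54 e⁻). Sc³⁺ < Ca²⁺ (both 18 e⁻, Z=21>20); Ca²⁺ < K⁺ (both 18 e⁻, Z=20>19); K⁺ < Rb⁺ (same group, period 4 vs 5); Rb⁺ < Br⁻ (isoelectronic, higher Z=37 is smaller); Br⁻ < I⁻ (same group, 1 shell fewer).
Full ascending order: Sc³⁺ < Ca²⁺ < K⁺ < Rb⁺ < Br⁻ < I⁻. Counting from the smallest, position 4 is Rb⁺.

Rb⁺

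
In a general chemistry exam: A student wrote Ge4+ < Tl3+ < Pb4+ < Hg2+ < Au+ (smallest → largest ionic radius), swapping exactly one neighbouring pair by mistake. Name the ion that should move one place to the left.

Compare adjacent ions: they are isoelectronic (78 e⁻) and Pb has more protons than Tl (82 vs 81), making Pb4+ smaller — yet in this increasing list Tl3+ sits before Pb4+. Nothing else is reversed, so Pb4+ should move one place to the left.

Pb4+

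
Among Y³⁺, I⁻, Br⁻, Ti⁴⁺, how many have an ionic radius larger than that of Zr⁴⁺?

3

First list Z and electron count for each: Ti⁴⁺: 18 e⁻, Z=22, Zr⁴⁺: 36 e⁻, Z=40, Y³⁺: 36 e⁻, Z=39, Br⁻: 36 e⁻, Z=35, I⁻: 54 e⁻, Z=53. Ti⁴⁺ < Zr⁴⁺ (same group, period 4 vs 5); Zr⁴⁺ < Y³⁺ (isoelectronic, higher Z=40 is smaller); Y³⁺ < Br⁻ (both 36 e⁻, Z=39>35); Br⁻ < I⁻ (same group, 1 shell fewer).
Placing each against Zr⁴⁺: smaller — Ti⁴⁺; larger — Y³⁺, Br⁻, I⁻. So 3 are larger.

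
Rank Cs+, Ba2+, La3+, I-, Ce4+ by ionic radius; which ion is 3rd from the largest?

Each ion has 54 electrons. The ranking follows nuclear charge in reverse — greater Z gives a smaller radius. Ce4+ (Z=58), La3+ (Z=57), Ba2+ (Z=56), Cs+ (Z=55), I- (Z=53).
Ordering: Ce4+ < La3+ < Ba2+ < Cs+ < I-. The 3rd largest is Ba2+.

Ba2+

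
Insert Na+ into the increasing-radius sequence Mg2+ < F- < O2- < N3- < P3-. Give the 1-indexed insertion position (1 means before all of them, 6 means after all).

Work out protons and electrons: Mg2+ (Z=12, 10 e⁻), Na+ (Z=11, 10 e⁻), F- (Z=9, 10 e⁻), O2- (Z=8, 10 e⁻), N3- (Z=7, 10 e⁻), P3- (Z=15, 18 e⁻). Mg2+ < Na+ (isoelectronic, higher Z=12 is smaller); Na+ < F- (isoelectronic, higher Z=11 is smaller); F- < O2- (isoelectronic, higher Z=9 is smaller); O2- < N3- (both 10 e⁻, Z=8>7); N3- < P3- (same group, period 2 vs 3).
Putting Na+ in gives Mg2+ < Na+ < F- < O2- < N3- < P3-; it lands at slot 2.

2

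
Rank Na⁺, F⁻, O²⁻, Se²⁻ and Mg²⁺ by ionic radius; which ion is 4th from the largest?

First list Z and electron count for each: Mg²⁺ has 10 e⁻ (Z=12), Na⁺ has 10 e⁻ (Z=11), F⁻ has 10 e⁻ (Z=9), O²⁻ has 10 e⁻ (Z=8), Se²⁻ has 36 e⁻ (Z=34). Mg²⁺ < Na⁺ (isoelectronic, higher Z=12 is smaller); Na⁺ < F⁻ (both 10 e⁻, Z=11>9); F⁻ < O²⁻ (isoelectronic, higher Z=9 is smaller); O²⁻ < Se²⁻ (same group, period 2 vs 4).
So the order is Mg²⁺ < Na⁺ < F⁻ < O²⁻ < Se²⁻; the 4th-largest ion is Na⁺.

Na⁺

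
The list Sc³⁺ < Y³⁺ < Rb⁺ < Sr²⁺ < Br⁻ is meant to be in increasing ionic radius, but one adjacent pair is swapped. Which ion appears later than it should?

Sr²⁺

The pair Rb⁺, Sr²⁺ is the wrong way round — Sr²⁺ and Rb⁺ share 36 electrons; the higher nuclear charge on Sr (Z=38) contracts it more, so Sr²⁺ < Rb⁺. All other adjacent pairs agree with periodic trends, so Sr²⁺ is the misplaced ion.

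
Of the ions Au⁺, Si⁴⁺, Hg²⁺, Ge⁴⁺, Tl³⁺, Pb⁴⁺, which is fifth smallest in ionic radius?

Hg²⁺

First list Z and electron count for each: Si⁴⁺ (Z=14, 10 e⁻), Ge⁴⁺ (Z=32, 28 e⁻), Pb⁴⁺ (Z=82, 78 e⁻), Tl³⁺ (Z=81, 78 e⁻), Hg²⁺ (Z=80, 78 e⁻), Au⁺ (Z=79, 78 e⁻). Si⁴⁺ < Ge⁴⁺ (same group, period 3 vs 4); Ge⁴⁺ < Pb⁴⁺ (same group, 2 shells fewer); Pb⁴⁺ < Tl³⁺ (both 78 e⁻, Z=82>81); Tl³⁺ < Hg²⁺ (both 78 e⁻, Z=81>80); Hg²⁺ < Au⁺ (both 78 e⁻, Z=80>79).
Ordering: Si⁴⁺ < Ge⁴⁺ < Pb⁴⁺ < Tl³⁺ < Hg²⁺ < Au⁺. The fifth smallest is Hg²⁺.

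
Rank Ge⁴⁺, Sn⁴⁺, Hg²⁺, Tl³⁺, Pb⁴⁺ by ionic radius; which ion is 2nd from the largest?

Electron counts and nuclear charges: Ge⁴⁺: 28 e⁻, Z=32, Sn⁴⁺: 46 e⁻, Z=50, Pb⁴⁺: 78 e⁻, Z=82, Tl³⁺: 78 e⁻, Z=81, Hg²⁺: 78 e⁻, Z=80. Ge⁴⁺ < Sn⁴⁺ (same group, 1 shell fewer); Sn⁴⁺ < Pb⁴⁺ (same group, 1 shell fewer); Pb⁴⁺ < Tl³⁺ (both 78 e⁻, Z=82>81); Tl³⁺ < Hg²⁺ (both 78 e⁻, Z=81>80).
Ordering: Ge⁴⁺ < Sn⁴⁺ < Pb⁴⁺ < Tl³⁺ < Hg²⁺. The 2nd largest is Tl³⁺.

Tl³⁺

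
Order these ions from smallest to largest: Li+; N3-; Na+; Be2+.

Be2+ < Li+ < Na+ < N3-

Electron counts and nuclear charges: Be2+ (Z=4, 2 e⁻), Li+ (Z=3, 2 e⁻), Na+ (Z=11, 10 e⁻), N3- (Z=7, 10 e⁻). Be2+ < Li+ (isoelectronic, higher Z=4 is smaller); Li+ < Na+ (same group, 1 shell fewer); Na+ < N3- (both 10 e⁻, Z=11>7).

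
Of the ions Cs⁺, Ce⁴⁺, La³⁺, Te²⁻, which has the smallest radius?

These species are isoelectronic with 54 electrons. The only difference is the number of protons: Ce⁴⁺ (Z=58), La³⁺ (Z=57), Cs⁺ (Z=55), Te²⁻ (Z=52). The strongest nuclear pull (Ce⁴⁺) gives the smallest ion.

Ce⁴⁺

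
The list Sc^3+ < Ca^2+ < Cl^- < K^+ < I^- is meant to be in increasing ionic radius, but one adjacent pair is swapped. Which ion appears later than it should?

Scanning neighbour by neighbour, only Cl^-/K^+ violates a trend: both have 18 electrons but Z(K)=19 > Z(Cl)=17, so K^+ should be the smaller of the two. That makes K^+ the one sitting a position late relative to where it belongs.

K^+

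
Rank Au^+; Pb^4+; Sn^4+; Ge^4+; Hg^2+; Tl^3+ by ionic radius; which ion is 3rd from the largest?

Tl^3+

Ge^4+ has 28 e⁻ (Z=32), Sn^4+ has 46 e⁻ (Z=50), Pb^4+ has 78 e⁻ (Z=82), Tl^3+ has 78 e⁻ (Z=81), Hg^2+ has 78 e⁻ (Z=80), Au^+ has 78 e⁻ (Z=79). Ge^4+ < Sn^4+ (same group, 1 shell fewer); Sn^4+ < Pb^4+ (same group, period 5 vs 6); Pb^4+ < Tl^3+ (both 78 e⁻, Z=82>81); Tl^3+ < Hg^2+ (isoelectronic, higher Z=81 is smaller); Hg^2+ < Au^+ (isoelectronic, higher Z=80 is smaller).
So the order is Ge^4+ < Sn^4+ < Pb^4+ < Tl^3+ < Hg^2+ < Au^+; the 3rd-largest ion is Tl^3+.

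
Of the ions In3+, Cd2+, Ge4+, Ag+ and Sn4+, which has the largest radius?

Ag+

First list Z and electron count for each: Ge4+: 28 e⁻, Z=32, Sn4+: 46 e⁻, Z=50, In3+: 46 e⁻, Z=49, Cd2+: 46 e⁻, Z=48, Ag+: 46 e⁻, Z=47. Ge4+ < Sn4+ (same group, period 4 vs 5); Sn4+ < In3+ (isoelectronic, higher Z=50 is smaller); In3+ < Cd2+ (isoelectronic, higher Z=49 is smaller); Cd2+ < Ag+ (isoelectronic, higher Z=48 is smaller).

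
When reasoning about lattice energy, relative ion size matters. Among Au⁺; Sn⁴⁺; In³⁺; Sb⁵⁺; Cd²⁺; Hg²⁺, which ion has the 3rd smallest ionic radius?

Tabulating Z and e⁻: Sb⁵⁺ has 46 e⁻ (Z=51), Sn⁴⁺ has 46 e⁻ (Z=50), In³⁺ has 46 e⁻ (Z=49), Cd²⁺ has 46 e⁻ (Z=48), Hg²⁺ has 78 e⁻ (Z=80), Au⁺ has 78 e⁻ (Z=79). Sb⁵⁺ < Sn⁴⁺ (both 46 e⁻, Z=51>50); Sn⁴⁺ < In³⁺ (both 46 e⁻, Z=50>49); In³⁺ < Cd²⁺ (isoelectronic, higher Z=49 is smaller); Cd²⁺ < Hg²⁺ (same group, period 5 vs 6); Hg²⁺ < Au⁺ (isoelectronic, higher Z=80 is smaller).
Ordering: Sb⁵⁺ < Sn⁴⁺ < In³⁺ < Cd²⁺ < Hg²⁺ < Au⁺. The 3rd smallest is In³⁺.

In³⁺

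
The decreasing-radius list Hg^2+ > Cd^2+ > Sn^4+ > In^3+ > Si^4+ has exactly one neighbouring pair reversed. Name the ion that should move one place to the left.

In^3+

Check each adjacent pair. Sn^4+ and In^3+ are reversed: they are isoelectronic (46 e⁻) and Sn has more protons than In (50 vs 49), making Sn^4+ smaller. No other neighbouring pair contradicts the periodic trends, so In^3+ is the ion listed too late.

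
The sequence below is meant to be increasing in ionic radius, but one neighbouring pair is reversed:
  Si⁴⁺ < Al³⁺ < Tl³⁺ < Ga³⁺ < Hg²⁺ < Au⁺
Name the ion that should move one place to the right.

Scanning neighbour by neighbour, only Tl³⁺/Ga³⁺ violates a trend: Ga³⁺ and Tl³⁺ are in one column with the same charge; the lighter period-4 ion has 2 fewer shells and is smaller. That makes Tl³⁺ the one sitting a position early relative to where it belongs.

Tl³⁺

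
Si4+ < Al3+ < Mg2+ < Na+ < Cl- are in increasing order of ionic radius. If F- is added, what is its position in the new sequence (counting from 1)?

5

First list Z and electron count for each: Si4+ (Z=14, 10 e⁻), Al3+ (Z=13, 10 e⁻), Mg2+ (Z=12, 10 e⁻), Na+ (Z=11, 10 e⁻), F- (Z=9, 10 e⁻), Cl- (Z=17, 18 e⁻). Si4+ < Al3+ (isoelectronic, higher Z=14 is smaller); Al3+ < Mg2+ (both 10 e⁻, Z=13>12); Mg2+ < Na+ (both 10 e⁻, Z=12>11); Na+ < F- (isoelectronic, higher Z=11 is smaller); F- < Cl- (same group, period 2 vs 3).
The complete sequence is Si4+ < Al3+ < Mg2+ < Na+ < F- < Cl-. F- sits at position 5.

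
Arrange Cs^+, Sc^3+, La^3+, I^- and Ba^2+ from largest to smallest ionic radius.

Sc^3+ has 18 e⁻ (Z=21), La^3+ has 54 e⁻ (Z=57), Ba^2+ has 54 e⁻ (Z=56), Cs^+ has 54 e⁻ (Z=55), I^- has 54 e⁻ (Z=53). Sc^3+ < La^3+ (same group, 2 shells fewer); La^3+ < Ba^2+ (isoelectronic, higher Z=57 is smaller); Ba^2+ < Cs^+ (both 54 e⁻, Z=56>55); Cs^+ < I^- (both 54 e⁻, Z=55>53).

I^- > Cs^+ > Ba^2+ > La^3+ > Sc^3+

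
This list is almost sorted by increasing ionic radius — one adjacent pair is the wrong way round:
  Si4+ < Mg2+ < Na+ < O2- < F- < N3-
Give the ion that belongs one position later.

O2-

Compare adjacent ions: they are isoelectronic (10 e⁻) and F has more protons than O (9 vs 8), making F- smaller — yet in this increasing list O2- sits before F-. Nothing else is reversed, so O2- should move one place to the right.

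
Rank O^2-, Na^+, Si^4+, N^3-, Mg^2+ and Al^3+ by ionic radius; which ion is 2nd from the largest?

O^2-

Isoelectronic series (10 e⁻ each). Size is set by nuclear charge: more protons means a smaller ion. Si^4+ (Z=14), Al^3+ (Z=13), Mg^2+ (Z=12), Na^+ (Z=11), O^2- (Z=8), N^3- (Z=7).
So the order is Si^4+ < Al^3+ < Mg^2+ < Na^+ < O^2- < N^3-; the 2nd-largest ion is O^2-.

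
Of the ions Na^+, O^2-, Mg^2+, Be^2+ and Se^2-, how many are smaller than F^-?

3

First list Z and electron count for each: Be^2+: 2 e⁻, Z=4, Mg^2+: 10 e⁻, Z=12, Na^+: 10 e⁻, Z=11, F^-: 10 e⁻, Z=9, O^2-: 10 e⁻, Z=8, Se^2-: 36 e⁻, Z=34. Be^2+ < Mg^2+ (same group, period 2 vs 3); Mg^2+ < Na^+ (both 10 e⁻, Z=12>11); Na^+ < F^- (isoelectronic, higher Z=11 is smaller); F^- < O^2- (isoelectronic, higher Z=9 is smaller); O^2- < Se^2- (same group, 2 shells fewer).
Ordering all of them (including F^-) by radius gives Be^2+ < Mg^2+ < Na^+ < F^- < O^2- < Se^2-. So 3 are smaller.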